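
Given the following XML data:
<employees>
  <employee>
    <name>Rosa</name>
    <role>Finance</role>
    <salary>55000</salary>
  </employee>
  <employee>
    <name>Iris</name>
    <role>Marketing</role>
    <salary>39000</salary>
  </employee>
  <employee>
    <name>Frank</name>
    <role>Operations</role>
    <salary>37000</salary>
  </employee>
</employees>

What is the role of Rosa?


Searching for <employee> with <name>Rosa</name>
Found at position 1
<role>Finance</role>

ANSWER: Finance


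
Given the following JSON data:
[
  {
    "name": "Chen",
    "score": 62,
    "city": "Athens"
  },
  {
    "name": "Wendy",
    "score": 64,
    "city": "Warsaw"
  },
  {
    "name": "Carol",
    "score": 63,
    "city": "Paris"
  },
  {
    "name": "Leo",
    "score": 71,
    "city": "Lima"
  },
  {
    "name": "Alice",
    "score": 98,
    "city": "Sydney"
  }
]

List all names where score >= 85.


Filtering records where score >= 85:
  Chen (score=62) -> no
  Wendy (score=64) -> no
  Carol (score=63) -> no
  Leo (score=71) -> no
  Alice (score=98) -> YES


ANSWER: Alice


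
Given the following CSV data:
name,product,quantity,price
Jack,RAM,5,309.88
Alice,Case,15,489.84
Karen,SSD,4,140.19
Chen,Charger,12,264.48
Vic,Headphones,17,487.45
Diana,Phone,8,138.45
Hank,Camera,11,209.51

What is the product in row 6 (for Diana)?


Row 6: Diana
Column 'product' = Phone

ANSWER: Phone


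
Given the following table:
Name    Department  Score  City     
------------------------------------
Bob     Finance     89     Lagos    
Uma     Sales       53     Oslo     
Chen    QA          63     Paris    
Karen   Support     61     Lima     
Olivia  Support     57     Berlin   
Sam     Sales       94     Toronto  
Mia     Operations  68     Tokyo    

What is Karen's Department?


Row 4: Karen
Department = Support

ANSWER: Support


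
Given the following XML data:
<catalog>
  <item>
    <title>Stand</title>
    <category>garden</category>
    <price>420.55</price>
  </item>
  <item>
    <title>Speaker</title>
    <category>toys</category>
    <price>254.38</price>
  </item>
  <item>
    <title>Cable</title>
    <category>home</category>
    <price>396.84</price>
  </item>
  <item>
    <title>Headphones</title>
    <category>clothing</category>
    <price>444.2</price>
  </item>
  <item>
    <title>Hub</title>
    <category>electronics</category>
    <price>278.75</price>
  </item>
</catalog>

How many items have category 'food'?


Scanning <item> elements for <category>food</category>:
Count: 0

ANSWER: 0


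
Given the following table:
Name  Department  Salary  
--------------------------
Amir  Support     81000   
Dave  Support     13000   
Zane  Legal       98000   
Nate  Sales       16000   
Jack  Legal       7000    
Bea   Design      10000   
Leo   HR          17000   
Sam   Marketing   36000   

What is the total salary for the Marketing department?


Marketing department members:
  Sam: 36000
Total = 36000 = 36000

ANSWER: 36000


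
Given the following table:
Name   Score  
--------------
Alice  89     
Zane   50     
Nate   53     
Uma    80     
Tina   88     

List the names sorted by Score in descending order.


Sorting by Score (descending):
  Alice: 89
  Tina: 88
  Uma: 80
  Nate: 53
  Zane: 50


ANSWER: Alice, Tina, Uma, Nate, Zane


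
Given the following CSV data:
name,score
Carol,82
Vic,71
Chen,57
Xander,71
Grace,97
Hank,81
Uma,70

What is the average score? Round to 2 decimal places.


Scores: 82, 71, 57, 71, 97, 81, 70
Sum = 529
Count = 7
Average = 529 / 7 = 75.57

ANSWER: 75.57


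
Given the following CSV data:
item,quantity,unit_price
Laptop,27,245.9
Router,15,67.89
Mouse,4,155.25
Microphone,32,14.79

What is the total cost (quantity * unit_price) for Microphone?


Row: Microphone
quantity = 32
unit_price = 14.79
total = 32 * 14.79 = 473.28

ANSWER: 473.28


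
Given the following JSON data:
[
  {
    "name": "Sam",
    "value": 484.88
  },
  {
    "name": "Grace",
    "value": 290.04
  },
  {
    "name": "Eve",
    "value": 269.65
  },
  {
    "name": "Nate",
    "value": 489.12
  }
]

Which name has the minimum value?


Comparing values:
  Sam: 484.88
  Grace: 290.04
  Eve: 269.65
  Nate: 489.12
Minimum: Eve (269.65)

ANSWER: Eve


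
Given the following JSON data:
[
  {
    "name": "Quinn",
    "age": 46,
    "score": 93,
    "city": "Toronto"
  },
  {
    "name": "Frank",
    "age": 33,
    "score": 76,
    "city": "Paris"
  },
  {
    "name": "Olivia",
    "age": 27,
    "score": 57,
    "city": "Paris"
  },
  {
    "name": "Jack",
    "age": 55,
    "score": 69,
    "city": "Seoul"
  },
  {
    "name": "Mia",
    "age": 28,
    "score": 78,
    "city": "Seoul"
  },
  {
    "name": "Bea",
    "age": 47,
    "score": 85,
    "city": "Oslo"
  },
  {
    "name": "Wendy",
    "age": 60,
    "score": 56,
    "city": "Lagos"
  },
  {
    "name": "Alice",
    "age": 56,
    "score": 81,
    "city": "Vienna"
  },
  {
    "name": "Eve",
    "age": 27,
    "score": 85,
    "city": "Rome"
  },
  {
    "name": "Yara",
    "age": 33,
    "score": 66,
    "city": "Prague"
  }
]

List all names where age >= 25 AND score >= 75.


Checking both conditions:
  Quinn (age=46, score=93) -> YES
  Frank (age=33, score=76) -> YES
  Olivia (age=27, score=57) -> no
  Jack (age=55, score=69) -> no
  Mia (age=28, score=78) -> YES
  Bea (age=47, score=85) -> YES
  Wendy (age=60, score=56) -> no
  Alice (age=56, score=81) -> YES
  Eve (age=27, score=85) -> YES
  Yara (age=33, score=66) -> no


ANSWER: Quinn, Frank, Mia, Bea, Alice, Eve


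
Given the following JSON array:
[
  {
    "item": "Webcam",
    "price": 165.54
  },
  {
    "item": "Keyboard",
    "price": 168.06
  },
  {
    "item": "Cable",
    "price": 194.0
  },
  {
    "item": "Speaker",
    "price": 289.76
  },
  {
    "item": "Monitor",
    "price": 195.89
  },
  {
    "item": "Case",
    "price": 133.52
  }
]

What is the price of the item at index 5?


Array index 5 -> Case
price = 133.52

ANSWER: 133.52


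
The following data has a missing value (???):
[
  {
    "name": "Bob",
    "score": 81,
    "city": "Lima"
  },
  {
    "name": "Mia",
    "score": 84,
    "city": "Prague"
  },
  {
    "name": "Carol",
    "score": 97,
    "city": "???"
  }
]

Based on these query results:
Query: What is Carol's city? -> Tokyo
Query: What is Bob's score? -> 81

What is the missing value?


The missing value is Carol's city
From query: Carol's city = Tokyo

ANSWER: Tokyo


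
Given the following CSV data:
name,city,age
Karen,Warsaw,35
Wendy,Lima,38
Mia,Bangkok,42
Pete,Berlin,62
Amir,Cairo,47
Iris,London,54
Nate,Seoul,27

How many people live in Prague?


Scanning city column for 'Prague':
Total matches: 0

ANSWER: 0


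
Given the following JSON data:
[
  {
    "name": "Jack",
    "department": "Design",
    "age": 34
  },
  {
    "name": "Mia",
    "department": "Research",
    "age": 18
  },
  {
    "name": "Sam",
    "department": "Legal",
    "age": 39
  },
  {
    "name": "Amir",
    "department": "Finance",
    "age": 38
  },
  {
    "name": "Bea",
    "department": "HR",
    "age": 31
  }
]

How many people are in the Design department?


Scanning records for department = Design
  Record 0: Jack
Count: 1

ANSWER: 1


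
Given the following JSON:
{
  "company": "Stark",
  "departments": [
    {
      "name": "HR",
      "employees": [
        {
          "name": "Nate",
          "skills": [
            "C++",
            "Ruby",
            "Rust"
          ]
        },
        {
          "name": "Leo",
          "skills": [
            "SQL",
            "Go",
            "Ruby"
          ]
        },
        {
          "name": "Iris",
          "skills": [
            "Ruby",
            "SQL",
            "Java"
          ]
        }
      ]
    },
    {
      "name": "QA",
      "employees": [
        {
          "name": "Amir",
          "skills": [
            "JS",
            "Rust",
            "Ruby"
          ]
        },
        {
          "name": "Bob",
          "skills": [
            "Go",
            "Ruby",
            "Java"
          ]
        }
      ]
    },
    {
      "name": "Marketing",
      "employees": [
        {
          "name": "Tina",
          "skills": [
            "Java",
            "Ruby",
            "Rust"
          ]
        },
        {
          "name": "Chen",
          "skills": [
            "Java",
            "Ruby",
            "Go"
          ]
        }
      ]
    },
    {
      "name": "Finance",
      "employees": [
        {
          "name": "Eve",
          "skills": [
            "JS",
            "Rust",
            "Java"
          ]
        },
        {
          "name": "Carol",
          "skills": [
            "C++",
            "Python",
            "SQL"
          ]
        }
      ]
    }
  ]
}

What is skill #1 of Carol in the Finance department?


Path: departments[3].employees[1].skills[0]
Value: C++

ANSWER: C++


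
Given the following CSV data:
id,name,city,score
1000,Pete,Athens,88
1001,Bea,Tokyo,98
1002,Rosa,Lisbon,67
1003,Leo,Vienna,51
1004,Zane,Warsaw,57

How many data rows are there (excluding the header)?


Counting rows (excluding header):
Header: id,name,city,score
Data rows: 5

ANSWER: 5


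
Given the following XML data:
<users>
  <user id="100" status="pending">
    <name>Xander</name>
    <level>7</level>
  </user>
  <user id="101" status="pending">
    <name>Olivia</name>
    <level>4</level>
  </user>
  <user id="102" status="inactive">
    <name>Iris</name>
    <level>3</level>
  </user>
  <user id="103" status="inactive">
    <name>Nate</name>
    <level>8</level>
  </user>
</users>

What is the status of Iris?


Finding user with name = Iris
user id="102" status="inactive"

ANSWER: inactive


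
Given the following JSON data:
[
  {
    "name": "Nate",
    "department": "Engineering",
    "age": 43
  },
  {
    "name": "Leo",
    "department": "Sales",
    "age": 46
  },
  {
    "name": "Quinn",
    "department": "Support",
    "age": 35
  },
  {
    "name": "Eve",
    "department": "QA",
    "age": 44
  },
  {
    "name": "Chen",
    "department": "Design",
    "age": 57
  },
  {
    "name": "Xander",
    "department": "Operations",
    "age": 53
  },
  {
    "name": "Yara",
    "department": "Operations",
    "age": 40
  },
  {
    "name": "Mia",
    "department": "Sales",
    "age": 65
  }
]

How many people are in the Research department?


Scanning records for department = Research
  No matches found
Count: 0

ANSWER: 0


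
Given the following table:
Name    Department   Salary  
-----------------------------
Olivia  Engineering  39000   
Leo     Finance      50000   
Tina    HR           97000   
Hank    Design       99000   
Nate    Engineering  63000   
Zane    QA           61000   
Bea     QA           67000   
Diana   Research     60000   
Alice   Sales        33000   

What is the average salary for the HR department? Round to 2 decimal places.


HR department members:
  Tina: 97000
Sum = 97000
Count = 1
Average = 97000 / 1 = 97000.00

ANSWER: 97000.00


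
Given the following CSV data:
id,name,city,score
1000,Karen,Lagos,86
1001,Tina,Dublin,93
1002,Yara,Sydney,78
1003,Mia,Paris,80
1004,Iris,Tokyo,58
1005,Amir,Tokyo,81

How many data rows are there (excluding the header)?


Counting rows (excluding header):
Header: id,name,city,score
Data rows: 6

ANSWER: 6


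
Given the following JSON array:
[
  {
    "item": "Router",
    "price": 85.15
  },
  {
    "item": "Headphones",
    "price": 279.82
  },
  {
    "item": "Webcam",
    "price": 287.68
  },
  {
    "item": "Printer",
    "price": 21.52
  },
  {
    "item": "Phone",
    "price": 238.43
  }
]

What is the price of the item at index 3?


Array index 3 -> Printer
price = 21.52

ANSWER: 21.52


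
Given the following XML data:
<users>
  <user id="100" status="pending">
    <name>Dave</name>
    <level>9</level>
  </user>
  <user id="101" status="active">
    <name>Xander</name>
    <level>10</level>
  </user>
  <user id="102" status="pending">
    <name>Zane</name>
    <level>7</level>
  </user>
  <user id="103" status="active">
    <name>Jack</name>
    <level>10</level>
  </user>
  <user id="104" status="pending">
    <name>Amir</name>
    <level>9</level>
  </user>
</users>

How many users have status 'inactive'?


Counting users with status='inactive':
Count: 0

ANSWER: 0


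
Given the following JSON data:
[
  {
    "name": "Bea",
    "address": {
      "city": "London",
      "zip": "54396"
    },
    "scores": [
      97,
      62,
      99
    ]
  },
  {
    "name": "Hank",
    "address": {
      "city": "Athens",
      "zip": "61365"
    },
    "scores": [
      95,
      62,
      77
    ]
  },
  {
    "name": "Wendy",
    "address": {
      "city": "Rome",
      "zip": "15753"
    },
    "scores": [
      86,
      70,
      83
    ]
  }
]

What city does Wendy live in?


Path: records[2].address.city
Value: Rome

ANSWER: Rome


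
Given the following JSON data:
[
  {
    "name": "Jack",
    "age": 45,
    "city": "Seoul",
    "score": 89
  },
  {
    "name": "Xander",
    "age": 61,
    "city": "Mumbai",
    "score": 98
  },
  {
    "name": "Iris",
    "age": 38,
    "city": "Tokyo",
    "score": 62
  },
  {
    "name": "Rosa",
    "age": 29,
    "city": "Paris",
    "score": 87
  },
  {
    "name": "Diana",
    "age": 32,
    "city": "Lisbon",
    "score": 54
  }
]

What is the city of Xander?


Looking up record where name = Xander
Record index: 1
Field 'city' = Mumbai

ANSWER: Mumbai


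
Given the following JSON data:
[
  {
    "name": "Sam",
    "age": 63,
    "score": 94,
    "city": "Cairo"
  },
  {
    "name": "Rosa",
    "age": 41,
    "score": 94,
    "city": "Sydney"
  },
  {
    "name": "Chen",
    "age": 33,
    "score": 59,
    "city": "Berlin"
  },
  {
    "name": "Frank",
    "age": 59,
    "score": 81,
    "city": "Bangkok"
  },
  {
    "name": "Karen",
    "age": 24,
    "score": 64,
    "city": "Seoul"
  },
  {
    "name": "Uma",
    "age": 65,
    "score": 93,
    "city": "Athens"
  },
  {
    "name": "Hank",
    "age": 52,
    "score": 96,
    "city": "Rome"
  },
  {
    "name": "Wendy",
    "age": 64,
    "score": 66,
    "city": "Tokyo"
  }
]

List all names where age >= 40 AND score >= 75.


Checking both conditions:
  Sam (age=63, score=94) -> YES
  Rosa (age=41, score=94) -> YES
  Chen (age=33, score=59) -> no
  Frank (age=59, score=81) -> YES
  Karen (age=24, score=64) -> no
  Uma (age=65, score=93) -> YES
  Hank (age=52, score=96) -> YES
  Wendy (age=64, score=66) -> no


ANSWER: Sam, Rosa, Frank, Uma, Hank


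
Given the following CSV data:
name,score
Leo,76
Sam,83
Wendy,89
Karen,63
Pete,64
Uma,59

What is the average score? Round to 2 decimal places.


Scores: 76, 83, 89, 63, 64, 59
Sum = 434
Count = 6
Average = 434 / 6 = 72.33

ANSWER: 72.33


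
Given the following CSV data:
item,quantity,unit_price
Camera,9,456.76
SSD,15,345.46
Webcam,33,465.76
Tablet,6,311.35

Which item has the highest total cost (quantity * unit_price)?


Computing row totals:
  Camera: 4110.84
  SSD: 5181.9
  Webcam: 15370.08
  Tablet: 1868.1
Maximum: Webcam (15370.08)

ANSWER: Webcam


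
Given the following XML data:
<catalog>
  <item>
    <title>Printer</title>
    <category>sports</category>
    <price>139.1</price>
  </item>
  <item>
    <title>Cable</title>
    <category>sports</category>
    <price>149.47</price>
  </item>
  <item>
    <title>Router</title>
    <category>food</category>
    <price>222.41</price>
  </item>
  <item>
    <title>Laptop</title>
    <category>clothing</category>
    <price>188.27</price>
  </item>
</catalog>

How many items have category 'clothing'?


Scanning <item> elements for <category>clothing</category>:
  Item 4: Laptop -> MATCH
Count: 1

ANSWER: 1


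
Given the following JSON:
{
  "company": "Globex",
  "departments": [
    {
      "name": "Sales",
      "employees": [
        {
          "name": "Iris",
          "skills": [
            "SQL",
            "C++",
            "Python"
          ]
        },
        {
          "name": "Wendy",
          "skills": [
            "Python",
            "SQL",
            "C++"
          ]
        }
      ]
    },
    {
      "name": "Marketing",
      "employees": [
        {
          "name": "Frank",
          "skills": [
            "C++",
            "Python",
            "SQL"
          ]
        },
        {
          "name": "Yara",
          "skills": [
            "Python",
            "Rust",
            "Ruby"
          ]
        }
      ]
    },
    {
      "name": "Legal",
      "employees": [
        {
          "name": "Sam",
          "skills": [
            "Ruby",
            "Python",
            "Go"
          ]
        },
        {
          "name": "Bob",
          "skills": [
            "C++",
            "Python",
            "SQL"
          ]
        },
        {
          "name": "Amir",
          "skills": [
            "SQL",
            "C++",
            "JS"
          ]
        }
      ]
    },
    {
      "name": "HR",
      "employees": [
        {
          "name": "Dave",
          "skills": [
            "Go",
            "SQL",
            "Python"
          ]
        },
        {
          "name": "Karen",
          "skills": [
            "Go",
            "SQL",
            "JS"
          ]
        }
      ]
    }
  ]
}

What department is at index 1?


Path: departments[1].name
Value: Marketing

ANSWER: Marketing


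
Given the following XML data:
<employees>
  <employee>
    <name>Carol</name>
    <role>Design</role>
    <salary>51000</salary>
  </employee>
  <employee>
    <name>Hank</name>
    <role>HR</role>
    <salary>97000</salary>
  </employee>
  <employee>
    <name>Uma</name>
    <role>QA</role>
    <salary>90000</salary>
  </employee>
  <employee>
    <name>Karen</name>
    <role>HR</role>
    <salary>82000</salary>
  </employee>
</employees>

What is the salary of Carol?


Searching for <employee> with <name>Carol</name>
Found at position 1
<salary>51000</salary>

ANSWER: 51000


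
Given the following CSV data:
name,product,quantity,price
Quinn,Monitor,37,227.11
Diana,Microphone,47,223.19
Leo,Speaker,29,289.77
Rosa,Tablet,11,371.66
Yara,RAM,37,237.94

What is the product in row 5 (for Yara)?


Row 5: Yara
Column 'product' = RAM

ANSWER: RAM


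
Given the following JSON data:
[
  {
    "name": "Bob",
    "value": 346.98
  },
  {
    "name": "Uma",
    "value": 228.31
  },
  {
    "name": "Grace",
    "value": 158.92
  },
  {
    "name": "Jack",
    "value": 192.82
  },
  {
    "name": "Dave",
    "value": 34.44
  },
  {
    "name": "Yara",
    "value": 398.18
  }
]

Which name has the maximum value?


Comparing values:
  Bob: 346.98
  Uma: 228.31
  Grace: 158.92
  Jack: 192.82
  Dave: 34.44
  Yara: 398.18
Maximum: Yara (398.18)

ANSWER: Yara


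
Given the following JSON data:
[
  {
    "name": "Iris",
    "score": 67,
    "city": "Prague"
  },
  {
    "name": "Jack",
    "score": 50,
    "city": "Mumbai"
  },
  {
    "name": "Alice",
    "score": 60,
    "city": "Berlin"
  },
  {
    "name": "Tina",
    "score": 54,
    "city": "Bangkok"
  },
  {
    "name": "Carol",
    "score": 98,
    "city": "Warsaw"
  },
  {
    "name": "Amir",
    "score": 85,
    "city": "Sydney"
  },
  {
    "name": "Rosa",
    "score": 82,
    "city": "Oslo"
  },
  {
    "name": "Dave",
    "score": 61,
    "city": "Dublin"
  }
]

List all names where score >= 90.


Filtering records where score >= 90:
  Iris (score=67) -> no
  Jack (score=50) -> no
  Alice (score=60) -> no
  Tina (score=54) -> no
  Carol (score=98) -> YES
  Amir (score=85) -> no
  Rosa (score=82) -> no
  Dave (score=61) -> no


ANSWER: Carol


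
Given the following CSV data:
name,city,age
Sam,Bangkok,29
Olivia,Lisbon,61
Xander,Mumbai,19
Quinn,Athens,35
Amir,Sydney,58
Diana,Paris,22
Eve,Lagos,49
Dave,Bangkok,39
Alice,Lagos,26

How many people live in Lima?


Scanning city column for 'Lima':
Total matches: 0

ANSWER: 0


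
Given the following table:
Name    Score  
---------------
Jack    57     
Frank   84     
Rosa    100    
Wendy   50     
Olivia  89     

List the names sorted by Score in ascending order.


Sorting by Score (ascending):
  Wendy: 50
  Jack: 57
  Frank: 84
  Olivia: 89
  Rosa: 100


ANSWER: Wendy, Jack, Frank, Olivia, Rosa


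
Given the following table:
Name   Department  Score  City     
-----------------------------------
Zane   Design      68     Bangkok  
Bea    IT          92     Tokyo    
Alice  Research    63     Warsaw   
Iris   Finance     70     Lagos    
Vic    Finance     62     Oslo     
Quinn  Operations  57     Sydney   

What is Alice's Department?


Row 3: Alice
Department = Research

ANSWER: Research


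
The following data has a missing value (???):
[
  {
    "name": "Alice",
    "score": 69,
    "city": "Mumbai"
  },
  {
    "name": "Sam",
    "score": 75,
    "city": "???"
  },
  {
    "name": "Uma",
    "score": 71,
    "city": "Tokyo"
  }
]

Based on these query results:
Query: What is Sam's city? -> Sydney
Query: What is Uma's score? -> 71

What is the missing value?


The missing value is Sam's city
From query: Sam's city = Sydney

ANSWER: Sydney


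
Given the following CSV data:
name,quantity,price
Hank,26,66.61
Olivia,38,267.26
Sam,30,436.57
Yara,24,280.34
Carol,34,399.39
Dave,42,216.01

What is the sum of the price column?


Values in 'price' column:
  Row 1: 66.61
  Row 2: 267.26
  Row 3: 436.57
  Row 4: 280.34
  Row 5: 399.39
  Row 6: 216.01
Sum = 66.61 + 267.26 + 436.57 + 280.34 + 399.39 + 216.01 = 1666.18

ANSWER: 1666.18


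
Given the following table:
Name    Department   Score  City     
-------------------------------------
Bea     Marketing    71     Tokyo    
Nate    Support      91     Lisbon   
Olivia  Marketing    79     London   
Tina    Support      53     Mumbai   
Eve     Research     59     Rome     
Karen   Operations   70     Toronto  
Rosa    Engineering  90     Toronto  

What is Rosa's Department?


Row 7: Rosa
Department = Engineering

ANSWER: Engineering


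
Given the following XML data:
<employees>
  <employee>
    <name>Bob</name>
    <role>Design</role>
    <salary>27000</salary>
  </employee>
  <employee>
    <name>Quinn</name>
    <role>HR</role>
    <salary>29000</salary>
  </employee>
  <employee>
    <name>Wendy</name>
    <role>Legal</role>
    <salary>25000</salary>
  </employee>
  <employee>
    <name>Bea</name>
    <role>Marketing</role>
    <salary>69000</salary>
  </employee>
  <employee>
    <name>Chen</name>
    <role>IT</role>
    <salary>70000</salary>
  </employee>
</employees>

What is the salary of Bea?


Searching for <employee> with <name>Bea</name>
Found at position 4
<salary>69000</salary>

ANSWER: 69000


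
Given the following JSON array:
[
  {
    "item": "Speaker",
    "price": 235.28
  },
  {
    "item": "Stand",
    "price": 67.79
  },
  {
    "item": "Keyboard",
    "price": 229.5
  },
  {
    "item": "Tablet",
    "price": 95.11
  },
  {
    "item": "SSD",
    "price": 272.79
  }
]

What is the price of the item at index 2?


Array index 2 -> Keyboard
price = 229.5

ANSWER: 229.5


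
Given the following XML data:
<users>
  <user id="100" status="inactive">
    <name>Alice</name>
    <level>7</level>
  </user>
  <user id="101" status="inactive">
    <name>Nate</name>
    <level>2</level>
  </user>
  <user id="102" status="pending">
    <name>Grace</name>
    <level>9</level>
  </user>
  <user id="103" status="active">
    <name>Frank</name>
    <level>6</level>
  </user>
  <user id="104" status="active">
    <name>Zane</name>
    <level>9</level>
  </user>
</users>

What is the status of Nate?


Finding user with name = Nate
user id="101" status="inactive"

ANSWER: inactive


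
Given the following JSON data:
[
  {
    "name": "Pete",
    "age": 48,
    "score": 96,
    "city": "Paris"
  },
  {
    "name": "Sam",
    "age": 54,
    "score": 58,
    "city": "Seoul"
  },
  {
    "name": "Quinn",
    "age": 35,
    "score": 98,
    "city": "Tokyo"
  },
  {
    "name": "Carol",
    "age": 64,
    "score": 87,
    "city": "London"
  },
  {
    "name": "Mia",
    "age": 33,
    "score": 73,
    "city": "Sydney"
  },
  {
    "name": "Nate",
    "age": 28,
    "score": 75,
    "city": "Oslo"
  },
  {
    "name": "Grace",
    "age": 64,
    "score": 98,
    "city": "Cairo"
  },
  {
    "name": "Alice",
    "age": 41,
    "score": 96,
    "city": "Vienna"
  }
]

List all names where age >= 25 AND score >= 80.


Checking both conditions:
  Pete (age=48, score=96) -> YES
  Sam (age=54, score=58) -> no
  Quinn (age=35, score=98) -> YES
  Carol (age=64, score=87) -> YES
  Mia (age=33, score=73) -> no
  Nate (age=28, score=75) -> no
  Grace (age=64, score=98) -> YES
  Alice (age=41, score=96) -> YES


ANSWER: Pete, Quinn, Carol, Grace, Alice


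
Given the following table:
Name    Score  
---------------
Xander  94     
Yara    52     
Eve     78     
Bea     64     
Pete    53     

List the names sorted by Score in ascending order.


Sorting by Score (ascending):
  Yara: 52
  Pete: 53
  Bea: 64
  Eve: 78
  Xander: 94


ANSWER: Yara, Pete, Bea, Eve, Xander


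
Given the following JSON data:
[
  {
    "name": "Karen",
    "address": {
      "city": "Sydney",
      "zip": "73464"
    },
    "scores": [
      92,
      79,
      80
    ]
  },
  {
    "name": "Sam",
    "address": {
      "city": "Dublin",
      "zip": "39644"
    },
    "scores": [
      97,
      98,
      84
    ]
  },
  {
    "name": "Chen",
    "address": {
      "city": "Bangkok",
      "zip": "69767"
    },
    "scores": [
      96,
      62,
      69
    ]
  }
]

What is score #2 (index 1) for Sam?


Path: records[1].scores[1]
Value: 98

ANSWER: 98


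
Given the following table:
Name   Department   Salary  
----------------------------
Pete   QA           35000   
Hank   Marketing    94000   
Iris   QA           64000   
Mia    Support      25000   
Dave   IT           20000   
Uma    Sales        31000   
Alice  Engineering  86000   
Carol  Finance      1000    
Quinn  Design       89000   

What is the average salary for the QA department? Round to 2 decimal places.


QA department members:
  Pete: 35000
  Iris: 64000
Sum = 99000
Count = 2
Average = 99000 / 2 = 49500.00

ANSWER: 49500.00


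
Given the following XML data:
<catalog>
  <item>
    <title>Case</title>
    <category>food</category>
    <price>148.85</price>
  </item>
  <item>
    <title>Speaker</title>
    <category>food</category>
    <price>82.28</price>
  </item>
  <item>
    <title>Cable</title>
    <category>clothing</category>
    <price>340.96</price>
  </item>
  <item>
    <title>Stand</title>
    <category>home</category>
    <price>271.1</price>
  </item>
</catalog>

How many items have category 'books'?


Scanning <item> elements for <category>books</category>:
Count: 0

ANSWER: 0


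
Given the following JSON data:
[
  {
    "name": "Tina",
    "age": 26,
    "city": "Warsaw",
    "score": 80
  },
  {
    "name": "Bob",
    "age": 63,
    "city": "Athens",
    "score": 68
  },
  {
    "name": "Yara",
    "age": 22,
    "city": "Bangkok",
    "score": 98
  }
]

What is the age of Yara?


Looking up record where name = Yara
Record index: 2
Field 'age' = 22

ANSWER: 22


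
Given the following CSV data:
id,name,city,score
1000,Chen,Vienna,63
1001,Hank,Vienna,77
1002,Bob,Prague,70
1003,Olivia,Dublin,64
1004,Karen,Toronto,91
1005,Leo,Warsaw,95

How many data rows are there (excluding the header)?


Counting rows (excluding header):
Header: id,name,city,score
Data rows: 6

ANSWER: 6


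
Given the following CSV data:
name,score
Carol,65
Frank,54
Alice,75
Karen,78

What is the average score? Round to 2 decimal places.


Scores: 65, 54, 75, 78
Sum = 272
Count = 4
Average = 272 / 4 = 68.00

ANSWER: 68.00


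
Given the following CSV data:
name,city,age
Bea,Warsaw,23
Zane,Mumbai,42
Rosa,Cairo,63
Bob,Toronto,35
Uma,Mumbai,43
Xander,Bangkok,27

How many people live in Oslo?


Scanning city column for 'Oslo':
Total matches: 0

ANSWER: 0


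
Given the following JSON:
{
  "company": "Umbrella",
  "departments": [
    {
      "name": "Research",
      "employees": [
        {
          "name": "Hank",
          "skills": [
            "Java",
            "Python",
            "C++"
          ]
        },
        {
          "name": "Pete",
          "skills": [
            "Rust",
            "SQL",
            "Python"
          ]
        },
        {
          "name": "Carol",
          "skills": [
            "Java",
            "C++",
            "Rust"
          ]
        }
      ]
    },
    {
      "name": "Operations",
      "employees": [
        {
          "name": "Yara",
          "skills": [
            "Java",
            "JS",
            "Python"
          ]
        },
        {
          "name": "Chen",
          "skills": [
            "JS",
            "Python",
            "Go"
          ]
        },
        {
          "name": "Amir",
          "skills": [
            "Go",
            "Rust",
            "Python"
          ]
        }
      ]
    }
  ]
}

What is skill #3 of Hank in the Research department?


Path: departments[0].employees[0].skills[2]
Value: C++

ANSWER: C++


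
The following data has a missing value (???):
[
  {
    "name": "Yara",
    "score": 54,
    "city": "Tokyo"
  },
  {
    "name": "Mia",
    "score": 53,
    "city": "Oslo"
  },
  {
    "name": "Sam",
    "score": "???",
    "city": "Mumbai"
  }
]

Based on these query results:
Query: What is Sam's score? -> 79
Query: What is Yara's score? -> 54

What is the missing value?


The missing value is Sam's score
From query: Sam's score = 79

ANSWER: 79


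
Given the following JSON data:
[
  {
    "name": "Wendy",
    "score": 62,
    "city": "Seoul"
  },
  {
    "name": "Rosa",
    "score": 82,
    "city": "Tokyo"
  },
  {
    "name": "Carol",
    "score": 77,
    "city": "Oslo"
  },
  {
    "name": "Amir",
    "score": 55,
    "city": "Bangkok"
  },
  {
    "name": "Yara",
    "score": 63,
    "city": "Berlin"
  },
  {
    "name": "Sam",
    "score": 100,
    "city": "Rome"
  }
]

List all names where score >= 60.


Filtering records where score >= 60:
  Wendy (score=62) -> YES
  Rosa (score=82) -> YES
  Carol (score=77) -> YES
  Amir (score=55) -> no
  Yara (score=63) -> YES
  Sam (score=100) -> YES


ANSWER: Wendy, Rosa, Carol, Yara, Sam


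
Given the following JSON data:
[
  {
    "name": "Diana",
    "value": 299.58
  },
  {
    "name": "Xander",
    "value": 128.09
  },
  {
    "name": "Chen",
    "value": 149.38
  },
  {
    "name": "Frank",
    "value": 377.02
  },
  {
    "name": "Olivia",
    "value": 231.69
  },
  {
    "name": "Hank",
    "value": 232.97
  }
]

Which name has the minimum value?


Comparing values:
  Diana: 299.58
  Xander: 128.09
  Chen: 149.38
  Frank: 377.02
  Olivia: 231.69
  Hank: 232.97
Minimum: Xander (128.09)

ANSWER: Xander


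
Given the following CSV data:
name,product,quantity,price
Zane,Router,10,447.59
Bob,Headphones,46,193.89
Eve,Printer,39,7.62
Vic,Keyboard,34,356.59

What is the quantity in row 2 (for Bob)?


Row 2: Bob
Column 'quantity' = 46

ANSWER: 46


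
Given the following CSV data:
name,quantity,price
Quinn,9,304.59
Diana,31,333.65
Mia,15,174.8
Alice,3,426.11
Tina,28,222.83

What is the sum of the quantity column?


Values in 'quantity' column:
  Row 1: 9
  Row 2: 31
  Row 3: 15
  Row 4: 3
  Row 5: 28
Sum = 9 + 31 + 15 + 3 + 28 = 86

ANSWER: 86


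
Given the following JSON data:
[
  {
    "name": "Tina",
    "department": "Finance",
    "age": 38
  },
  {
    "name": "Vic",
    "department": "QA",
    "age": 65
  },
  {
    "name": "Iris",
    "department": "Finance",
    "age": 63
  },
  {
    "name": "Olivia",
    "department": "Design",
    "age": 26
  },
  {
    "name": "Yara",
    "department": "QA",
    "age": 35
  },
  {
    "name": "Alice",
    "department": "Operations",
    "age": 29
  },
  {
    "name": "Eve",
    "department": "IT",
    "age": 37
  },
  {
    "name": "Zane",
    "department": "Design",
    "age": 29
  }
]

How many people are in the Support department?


Scanning records for department = Support
  No matches found
Count: 0

ANSWER: 0


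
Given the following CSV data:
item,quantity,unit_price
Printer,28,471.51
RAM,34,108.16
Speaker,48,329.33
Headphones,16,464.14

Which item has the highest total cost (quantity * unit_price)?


Computing row totals:
  Printer: 13202.28
  RAM: 3677.44
  Speaker: 15807.84
  Headphones: 7426.24
Maximum: Speaker (15807.84)

ANSWER: Speaker


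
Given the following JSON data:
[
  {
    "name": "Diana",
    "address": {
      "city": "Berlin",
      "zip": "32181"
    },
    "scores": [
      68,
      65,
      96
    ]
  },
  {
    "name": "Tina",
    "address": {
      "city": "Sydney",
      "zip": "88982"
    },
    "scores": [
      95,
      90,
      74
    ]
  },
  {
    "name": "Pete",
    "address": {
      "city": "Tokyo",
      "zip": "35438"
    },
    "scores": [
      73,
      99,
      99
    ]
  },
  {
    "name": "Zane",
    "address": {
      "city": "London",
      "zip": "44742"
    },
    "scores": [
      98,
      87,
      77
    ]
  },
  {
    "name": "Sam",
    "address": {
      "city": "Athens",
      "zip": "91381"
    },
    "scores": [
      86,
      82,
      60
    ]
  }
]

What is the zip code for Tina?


Path: records[1].address.zip
Value: 88982

ANSWER: 88982


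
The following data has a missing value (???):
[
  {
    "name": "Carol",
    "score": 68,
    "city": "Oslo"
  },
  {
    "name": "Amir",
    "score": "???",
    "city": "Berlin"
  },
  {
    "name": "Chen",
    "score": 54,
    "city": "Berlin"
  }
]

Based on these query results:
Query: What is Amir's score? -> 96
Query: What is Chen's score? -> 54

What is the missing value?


The missing value is Amir's score
From query: Amir's score = 96

ANSWER: 96


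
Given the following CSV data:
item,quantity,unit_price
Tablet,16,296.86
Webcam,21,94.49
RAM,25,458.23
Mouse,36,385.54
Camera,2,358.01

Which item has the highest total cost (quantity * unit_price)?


Computing row totals:
  Tablet: 4749.76
  Webcam: 1984.29
  RAM: 11455.75
  Mouse: 13879.44
  Camera: 716.02
Maximum: Mouse (13879.44)

ANSWER: Mouse


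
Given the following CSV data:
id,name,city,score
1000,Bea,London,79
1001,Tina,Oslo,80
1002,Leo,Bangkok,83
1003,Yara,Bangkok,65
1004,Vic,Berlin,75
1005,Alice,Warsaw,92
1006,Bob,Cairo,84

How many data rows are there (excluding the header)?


Counting rows (excluding header):
Header: id,name,city,score
Data rows: 7

ANSWER: 7


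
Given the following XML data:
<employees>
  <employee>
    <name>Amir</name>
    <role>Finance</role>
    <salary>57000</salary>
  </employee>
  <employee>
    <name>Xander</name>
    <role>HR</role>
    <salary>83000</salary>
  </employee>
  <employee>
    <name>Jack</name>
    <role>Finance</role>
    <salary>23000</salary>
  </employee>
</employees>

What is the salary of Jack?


Searching for <employee> with <name>Jack</name>
Found at position 3
<salary>23000</salary>

ANSWER: 23000


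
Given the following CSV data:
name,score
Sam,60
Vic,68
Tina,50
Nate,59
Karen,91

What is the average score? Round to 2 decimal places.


Scores: 60, 68, 50, 59, 91
Sum = 328
Count = 5
Average = 328 / 5 = 65.60

ANSWER: 65.60


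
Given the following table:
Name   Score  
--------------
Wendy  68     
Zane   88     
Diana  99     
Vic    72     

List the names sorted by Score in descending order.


Sorting by Score (descending):
  Diana: 99
  Zane: 88
  Vic: 72
  Wendy: 68


ANSWER: Diana, Zane, Vic, Wendy


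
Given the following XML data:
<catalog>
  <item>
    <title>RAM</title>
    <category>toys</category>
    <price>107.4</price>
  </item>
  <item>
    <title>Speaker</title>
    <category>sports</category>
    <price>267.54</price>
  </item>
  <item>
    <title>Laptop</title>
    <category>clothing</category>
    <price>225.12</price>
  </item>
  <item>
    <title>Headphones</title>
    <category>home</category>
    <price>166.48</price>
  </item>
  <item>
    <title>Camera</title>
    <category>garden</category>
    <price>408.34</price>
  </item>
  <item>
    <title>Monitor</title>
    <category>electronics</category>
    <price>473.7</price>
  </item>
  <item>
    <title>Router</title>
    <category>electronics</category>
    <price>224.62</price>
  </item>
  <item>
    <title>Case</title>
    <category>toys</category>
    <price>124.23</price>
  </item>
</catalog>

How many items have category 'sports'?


Scanning <item> elements for <category>sports</category>:
  Item 2: Speaker -> MATCH
Count: 1

ANSWER: 1


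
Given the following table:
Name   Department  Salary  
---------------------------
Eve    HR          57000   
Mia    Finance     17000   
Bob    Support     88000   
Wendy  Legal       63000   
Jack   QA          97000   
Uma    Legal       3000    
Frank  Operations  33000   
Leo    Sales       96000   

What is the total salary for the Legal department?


Legal department members:
  Wendy: 63000
  Uma: 3000
Total = 63000 + 3000 = 66000

ANSWER: 66000


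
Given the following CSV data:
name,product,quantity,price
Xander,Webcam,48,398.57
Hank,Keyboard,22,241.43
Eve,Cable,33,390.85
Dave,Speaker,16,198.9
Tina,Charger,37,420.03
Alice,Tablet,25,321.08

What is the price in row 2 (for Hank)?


Row 2: Hank
Column 'price' = 241.43

ANSWER: 241.43


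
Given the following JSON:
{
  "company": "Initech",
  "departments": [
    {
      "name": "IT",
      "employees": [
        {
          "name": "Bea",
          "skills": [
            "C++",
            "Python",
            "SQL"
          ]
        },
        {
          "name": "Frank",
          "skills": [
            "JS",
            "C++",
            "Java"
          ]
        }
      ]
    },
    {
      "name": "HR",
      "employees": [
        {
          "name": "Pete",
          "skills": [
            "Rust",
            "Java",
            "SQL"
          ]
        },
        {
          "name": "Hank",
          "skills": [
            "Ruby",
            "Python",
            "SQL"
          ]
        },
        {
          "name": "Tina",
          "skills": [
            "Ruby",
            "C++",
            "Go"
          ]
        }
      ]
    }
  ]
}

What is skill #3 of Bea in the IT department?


Path: departments[0].employees[0].skills[2]
Value: SQL

ANSWER: SQL


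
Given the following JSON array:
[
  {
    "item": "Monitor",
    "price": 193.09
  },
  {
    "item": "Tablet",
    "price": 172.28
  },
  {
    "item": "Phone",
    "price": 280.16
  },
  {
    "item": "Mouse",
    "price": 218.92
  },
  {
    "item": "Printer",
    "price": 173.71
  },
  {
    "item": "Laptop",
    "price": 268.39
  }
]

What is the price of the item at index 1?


Array index 1 -> Tablet
price = 172.28

ANSWER: 172.28


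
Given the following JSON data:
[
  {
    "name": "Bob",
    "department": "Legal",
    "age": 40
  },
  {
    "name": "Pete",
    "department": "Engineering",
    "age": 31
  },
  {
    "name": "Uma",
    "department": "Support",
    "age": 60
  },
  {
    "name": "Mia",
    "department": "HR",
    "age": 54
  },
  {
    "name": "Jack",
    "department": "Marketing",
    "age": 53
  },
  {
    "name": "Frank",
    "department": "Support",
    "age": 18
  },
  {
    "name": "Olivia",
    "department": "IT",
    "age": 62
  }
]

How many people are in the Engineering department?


Scanning records for department = Engineering
  Record 1: Pete
Count: 1

ANSWER: 1


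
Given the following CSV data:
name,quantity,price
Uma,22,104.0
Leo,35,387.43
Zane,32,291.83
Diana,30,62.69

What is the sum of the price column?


Values in 'price' column:
  Row 1: 104.0
  Row 2: 387.43
  Row 3: 291.83
  Row 4: 62.69
Sum = 104.0 + 387.43 + 291.83 + 62.69 = 845.95

ANSWER: 845.95


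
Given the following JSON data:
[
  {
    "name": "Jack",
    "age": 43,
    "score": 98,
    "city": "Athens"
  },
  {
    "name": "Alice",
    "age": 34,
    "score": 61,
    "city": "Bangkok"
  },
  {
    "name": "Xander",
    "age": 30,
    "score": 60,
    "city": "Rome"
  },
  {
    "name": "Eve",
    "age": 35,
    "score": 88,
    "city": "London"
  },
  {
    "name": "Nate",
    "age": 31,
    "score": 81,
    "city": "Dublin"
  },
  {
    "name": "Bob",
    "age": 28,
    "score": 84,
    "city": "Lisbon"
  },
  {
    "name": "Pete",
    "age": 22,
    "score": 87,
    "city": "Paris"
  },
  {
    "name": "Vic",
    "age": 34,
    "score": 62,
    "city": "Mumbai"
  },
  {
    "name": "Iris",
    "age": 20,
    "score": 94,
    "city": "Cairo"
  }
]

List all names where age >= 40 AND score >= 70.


Checking both conditions:
  Jack (age=43, score=98) -> YES
  Alice (age=34, score=61) -> no
  Xander (age=30, score=60) -> no
  Eve (age=35, score=88) -> no
  Nate (age=31, score=81) -> no
  Bob (age=28, score=84) -> no
  Pete (age=22, score=87) -> no
  Vic (age=34, score=62) -> no
  Iris (age=20, score=94) -> no


ANSWER: Jack
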